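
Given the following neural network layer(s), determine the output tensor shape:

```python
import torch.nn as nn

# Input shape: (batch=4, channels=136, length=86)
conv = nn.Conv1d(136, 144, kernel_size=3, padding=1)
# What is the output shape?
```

Input: (4, 136, 86) -> Output: (4, 144, 86)

Answer: (4, 144, 86)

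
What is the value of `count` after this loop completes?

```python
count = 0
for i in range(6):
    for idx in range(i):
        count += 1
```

Triangle number: 0+1+2+...+5
`count` takes the values: 0 → 1 → 2 → 3 → 4 → 5 → 6 → 7 → 8 → 9 → 10 → 11 → 12 → 13 → 14 → 15

Answer: 15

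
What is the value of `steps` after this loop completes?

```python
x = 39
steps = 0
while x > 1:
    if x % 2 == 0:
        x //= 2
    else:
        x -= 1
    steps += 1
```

Steps to reduce 39 to 1
`steps` takes the values: 0 → 1 → 2 → 3 → 4 → 5 → 6 → 7 → 8

Answer: 8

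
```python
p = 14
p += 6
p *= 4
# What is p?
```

Trace:
`p = 14` → p = 14
`p += 6` → p = 20
`p *= 4` → p = 80
So p = 80

Answer: 80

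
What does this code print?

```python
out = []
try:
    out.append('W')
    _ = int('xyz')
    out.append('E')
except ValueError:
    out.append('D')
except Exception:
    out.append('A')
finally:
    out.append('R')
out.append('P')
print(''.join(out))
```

Execution trace: 'W' (try body) → 'D' (except ValueError) → 'R' (finally) → 'P' (after the try/except). Output: WDRP

Answer: WDRP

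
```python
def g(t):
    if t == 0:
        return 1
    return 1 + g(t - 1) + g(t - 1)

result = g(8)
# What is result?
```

g(t) = 1 + 2·g(t-1), g(0)=1. Closed form: (1+1)·2^8 - 1 = 511.

Answer: 511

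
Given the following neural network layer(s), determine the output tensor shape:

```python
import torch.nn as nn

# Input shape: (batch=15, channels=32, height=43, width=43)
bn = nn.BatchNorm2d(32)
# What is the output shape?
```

Input: (15, 32, 43, 43) -> Output: (15, 32, 43, 43)

Answer: (15, 32, 43, 43)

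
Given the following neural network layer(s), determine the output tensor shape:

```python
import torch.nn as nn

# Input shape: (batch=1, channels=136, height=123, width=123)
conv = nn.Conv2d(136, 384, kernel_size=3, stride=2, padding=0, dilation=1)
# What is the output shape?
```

Input: (1, 136, 123, 123) -> Output: (1, 384, 61, 61)

Answer: (1, 384, 61, 61)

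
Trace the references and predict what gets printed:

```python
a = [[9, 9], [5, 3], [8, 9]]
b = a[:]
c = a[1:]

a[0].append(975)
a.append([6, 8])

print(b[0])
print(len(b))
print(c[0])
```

Key concept: slice with nested mutation.
Step by step:
`a = [[9, 9], [5, 3], [8, 9]]` → a = [[9, 9], [5, 3], [8, 9]]
`b = a[:]` → b = [[9, 9], [5, 3], [8, 9]]
`c = a[1:]` → c = [[5, 3], [8, 9]]
`a[0].append(975)` → a = [[9, 9, 975], [5, 3], [8, 9]]; b = [[9, 9, 975], [5, 3], [8, 9]]
`a.append([6, 8])` → a = [[9, 9, 975], [5, 3], [8, 9], [6, 8]]
`print(b[0])` → prints [9, 9, 975]
`print(len(b))` → prints 3
`print(c[0])` → prints [5, 3]

Answer:
[9, 9, 975]
3
[5, 3]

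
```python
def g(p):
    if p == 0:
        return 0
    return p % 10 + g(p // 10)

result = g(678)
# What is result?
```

Sum of digits of 678: 8 + 7 + 6 = 21

Answer: 21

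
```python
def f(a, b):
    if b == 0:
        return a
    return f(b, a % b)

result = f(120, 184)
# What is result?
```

f(120, 184) -> f(184, 120) -> f(120, 64) -> f(64, 56) -> f(56, 8) -> f(8, 0) -> 8

Answer: 8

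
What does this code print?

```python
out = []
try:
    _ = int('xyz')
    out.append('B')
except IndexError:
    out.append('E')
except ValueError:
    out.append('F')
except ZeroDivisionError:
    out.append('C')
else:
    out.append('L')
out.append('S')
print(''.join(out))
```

Execution trace: 'F' (except ValueError) → 'S' (after the try/except). Output: FS

Answer: FS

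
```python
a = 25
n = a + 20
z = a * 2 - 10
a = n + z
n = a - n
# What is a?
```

Trace:
`a = 25` → a = 25
`n = a + 20` → n = 45
`z = a * 2 - 10` → z = 40
`a = n + z` → a = 85
`n = a - n` → n = 40
So a = 85

Answer: 85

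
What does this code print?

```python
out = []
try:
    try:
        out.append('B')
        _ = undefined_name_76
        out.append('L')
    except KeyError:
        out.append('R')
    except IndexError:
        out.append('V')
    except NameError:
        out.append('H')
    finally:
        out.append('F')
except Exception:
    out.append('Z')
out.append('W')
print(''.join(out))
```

Execution trace: 'B' (inner try body) → 'H' (inner except NameError) → 'F' (inner finally) → 'W' (after the try/except). Output: BHFW

Answer: BHFW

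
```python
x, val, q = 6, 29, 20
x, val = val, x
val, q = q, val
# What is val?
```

Trace:
`x, val, q = 6, 29, 20` → x = 6; val = 29; q = 20
`x, val = val, x` → x = 29; val = 6
`val, q = q, val` → val = 20; q = 6
So val = 20

Answer: 20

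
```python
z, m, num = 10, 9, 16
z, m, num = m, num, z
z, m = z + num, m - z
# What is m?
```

Trace:
`z, m, num = 10, 9, 16` → z = 10; m = 9; num = 16
`z, m, num = m, num, z` → z = 9; m = 16; num = 10
`z, m = z + num, m - z` → z = 19; m = 7
So m = 7

Answer: 7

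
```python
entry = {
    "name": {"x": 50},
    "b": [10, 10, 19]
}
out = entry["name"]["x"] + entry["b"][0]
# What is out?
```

Trace:
`entry = { ...` → entry = {'name': {'x': 50}, 'b': [10, 10, 19]}
`out = entry["name"]["x"] + entry["b"][0]` → out = 60
So out = 60

Answer: 60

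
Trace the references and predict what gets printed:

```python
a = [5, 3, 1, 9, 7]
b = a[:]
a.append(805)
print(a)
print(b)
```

Key concept: slice [:] creates copy.
Step by step:
`a = [5, 3, 1, 9, 7]` → a = [5, 3, 1, 9, 7]
`b = a[:]` → b = [5, 3, 1, 9, 7]
`a.append(805)` → a = [5, 3, 1, 9, 7, 805]
`print(a)` → prints [5, 3, 1, 9, 7, 805]
`print(b)` → prints [5, 3, 1, 9, 7]

Answer:
[5, 3, 1, 9, 7, 805]
[5, 3, 1, 9, 7]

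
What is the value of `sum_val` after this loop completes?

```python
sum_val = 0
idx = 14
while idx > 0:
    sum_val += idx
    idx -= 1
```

Sum 14 down to 1
`sum_val` takes the values: 0 → 14 → 27 → 39 → 50 → 60 → 69 → 77 → 84 → 90 → 95 → 99 → 102 → 104 → 105

Answer: 105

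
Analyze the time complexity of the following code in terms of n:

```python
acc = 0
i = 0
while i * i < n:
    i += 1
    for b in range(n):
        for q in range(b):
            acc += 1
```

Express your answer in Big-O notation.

Each loop level contributes: √n × n × n. Multiplying the contributions gives O(n^2√n).

Answer: O(n^2√n)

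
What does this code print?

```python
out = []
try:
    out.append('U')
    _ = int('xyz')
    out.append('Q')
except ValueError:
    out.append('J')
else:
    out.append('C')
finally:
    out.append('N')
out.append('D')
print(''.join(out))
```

Execution trace: 'U' (try body) → 'J' (except ValueError) → 'N' (finally) → 'D' (after the try/except). Output: UJND

Answer: UJND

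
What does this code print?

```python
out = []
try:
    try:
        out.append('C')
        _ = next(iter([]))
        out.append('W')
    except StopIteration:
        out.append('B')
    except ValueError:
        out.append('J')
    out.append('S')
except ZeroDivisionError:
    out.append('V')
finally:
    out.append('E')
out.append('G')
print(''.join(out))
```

Execution trace: 'C' (inner try body) → 'B' (inner except StopIteration) → 'S' (try body, no exception) → 'E' (finally) → 'G' (after the try/except). Output: CBSEG

Answer: CBSEG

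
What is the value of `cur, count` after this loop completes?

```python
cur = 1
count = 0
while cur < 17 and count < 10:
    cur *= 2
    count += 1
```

Double until >= 17 or 10 iterations
`cur, count` takes the values: (1, 0) → (2, 0) → (2, 1) → (4, 1) → (4, 2) → (8, 2) → (8, 3) → (16, 3) → (16, 4) → (32, 4) → (32, 5)

Answer: 32, 5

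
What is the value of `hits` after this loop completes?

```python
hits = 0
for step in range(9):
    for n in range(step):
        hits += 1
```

Triangle number: 0+1+2+...+8
`hits` takes the values: 0 → 1 → 2 → 3 → 4 → 5 → 6 → 7 → 8 → 9 → 10 → 11 → 12 → 13 → 14 → 15 → 16 → 17 → 18 → 19 → 20 → 21 → 22 → 23 → 24 → 25 → 26 → 27 → 28 → 29 → 30 → 31 → 32 → 33 → 34 → 35 → 36

Answer: 36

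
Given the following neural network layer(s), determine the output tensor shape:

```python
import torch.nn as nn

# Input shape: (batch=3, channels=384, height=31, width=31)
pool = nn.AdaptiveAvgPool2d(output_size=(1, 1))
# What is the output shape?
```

Input: (3, 384, 31, 31) -> Output: (3, 384, 1, 1)

Answer: (3, 384, 1, 1)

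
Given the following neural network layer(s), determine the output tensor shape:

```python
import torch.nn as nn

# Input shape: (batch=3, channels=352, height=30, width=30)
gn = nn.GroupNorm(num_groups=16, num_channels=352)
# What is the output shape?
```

Input: (3, 352, 30, 30) -> Output: (3, 352, 30, 30)

Answer: (3, 352, 30, 30)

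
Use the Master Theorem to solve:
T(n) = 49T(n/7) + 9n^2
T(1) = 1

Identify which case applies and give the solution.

a=49, b=7, f(n)=9n^2. log_7(49) = 2. Since c=2 = 2, Case 2 applies: T(n) = Θ(n^log_b(a) · log n) = O(n^2 log n).

Answer: O(n^2 log n) - Case 2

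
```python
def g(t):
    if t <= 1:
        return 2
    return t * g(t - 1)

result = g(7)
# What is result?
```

g(7) = 7 * 6 * 5 * 4 * 3 * 2 * 2 = 10080

Answer: 10080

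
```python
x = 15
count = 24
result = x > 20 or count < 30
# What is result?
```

Trace:
`x = 15` → x = 15
`count = 24` → count = 24
`result = x > 20 or count < 30` → result = True
So result = True

Answer: True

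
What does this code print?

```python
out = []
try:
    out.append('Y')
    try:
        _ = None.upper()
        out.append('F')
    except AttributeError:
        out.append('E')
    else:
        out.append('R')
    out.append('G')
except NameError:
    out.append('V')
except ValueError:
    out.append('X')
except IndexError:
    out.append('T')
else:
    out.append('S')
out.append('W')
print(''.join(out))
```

Execution trace: 'Y' (try body) → 'E' (inner except AttributeError) → 'G' (try body, no exception) → 'S' (else) → 'W' (after the try/except). Output: YEGSW

Answer: YEGSW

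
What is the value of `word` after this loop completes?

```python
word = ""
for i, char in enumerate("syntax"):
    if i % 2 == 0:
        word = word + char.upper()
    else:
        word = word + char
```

Uppercase even positions in 'syntax'
`word` takes the values: "" → "S" → "Sy" → "SyN" → "SyNt" → "SyNtA" → "SyNtAx"

Answer: "SyNtAx"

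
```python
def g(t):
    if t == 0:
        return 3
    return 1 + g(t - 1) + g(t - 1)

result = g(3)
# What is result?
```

g(t) = 1 + 2·g(t-1), g(0)=3. Closed form: (3+1)·2^3 - 1 = 31.

Answer: 31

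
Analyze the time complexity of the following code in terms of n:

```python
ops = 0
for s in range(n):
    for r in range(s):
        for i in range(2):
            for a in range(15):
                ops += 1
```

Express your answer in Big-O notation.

Each loop level contributes: n × n × 1 × 1. Multiplying the contributions gives O(n^2).

Answer: O(n^2)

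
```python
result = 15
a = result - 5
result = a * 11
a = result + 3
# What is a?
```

Trace:
`result = 15` → result = 15
`a = result - 5` → a = 10
`result = a * 11` → result = 110
`a = result + 3` → a = 113
So a = 113

Answer: 113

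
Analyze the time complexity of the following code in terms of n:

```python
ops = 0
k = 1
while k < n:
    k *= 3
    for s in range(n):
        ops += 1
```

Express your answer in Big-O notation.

Each loop level contributes: log n × n. Multiplying the contributions gives O(n log n).

Answer: O(n log n)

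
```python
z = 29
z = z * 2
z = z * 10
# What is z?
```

Trace:
`z = 29` → z = 29
`z = z * 2` → z = 58
`z = z * 10` → z = 580
So z = 580

Answer: 580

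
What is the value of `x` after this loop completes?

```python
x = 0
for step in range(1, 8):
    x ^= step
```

XOR of 1 to 7
`x` takes the values: 0 → 1 → 3 → 0 → 4 → 1 → 7 → 0

Answer: 0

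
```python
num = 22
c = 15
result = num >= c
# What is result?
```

Trace:
`num = 22` → num = 22
`c = 15` → c = 15
`result = num >= c` → result = True
So result = True

Answer: True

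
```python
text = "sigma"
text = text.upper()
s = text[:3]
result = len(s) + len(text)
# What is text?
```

Trace:
`text = "sigma"` → text = 'sigma'
`text = text.upper()` → text = 'SIGMA'
`s = text[:3]` → s = 'SIG'
`result = len(s) + len(text)` → result = 8
So text = 'SIGMA'

Answer: 'SIGMA'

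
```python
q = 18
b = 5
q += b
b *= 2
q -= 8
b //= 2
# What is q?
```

Trace:
`q = 18` → q = 18
`b = 5` → b = 5
`q += b` → q = 23
`b *= 2` → b = 10
`q -= 8` → q = 15
`b //= 2` → b = 5
So q = 15

Answer: 15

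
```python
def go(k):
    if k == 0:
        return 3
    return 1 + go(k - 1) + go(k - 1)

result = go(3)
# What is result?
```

go(k) = 1 + 2·go(k-1), go(0)=3. Closed form: (3+1)·2^3 - 1 = 31.

Answer: 31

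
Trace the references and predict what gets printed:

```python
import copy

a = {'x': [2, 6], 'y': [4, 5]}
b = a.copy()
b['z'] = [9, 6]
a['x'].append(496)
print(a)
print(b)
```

Key concept: shallow copy of dict with mutable values.
Step by step:
`a = {'x': [2, 6], 'y': [4, 5]}` → a = {'x': [2, 6], 'y': [4, 5]}
`b = a.copy()` → b = {'x': [2, 6], 'y': [4, 5]}
`b['z'] = [9, 6]` → b = {'x': [2, 6], 'y': [4, 5], 'z': [9, 6]}
`a['x'].append(496)` → a = {'x': [2, 6, 496], 'y': [4, 5]}; b = {'x': [2, 6, 496], 'y': [4, 5], 'z': [9, 6]}
`print(a)` → prints {'x': [2, 6, 496], 'y': [4, 5]}
`print(b)` → prints {'x': [2, 6, 496], 'y': [4, 5], 'z': [9, 6]}

Answer:
{'x': [2, 6, 496], 'y': [4, 5]}
{'x': [2, 6, 496], 'y': [4, 5], 'z': [9, 6]}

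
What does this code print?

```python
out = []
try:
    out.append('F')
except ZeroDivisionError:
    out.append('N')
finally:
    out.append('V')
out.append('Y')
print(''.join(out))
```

Execution trace: 'F' (try body, no exception) → 'V' (finally) → 'Y' (after the try/except). Output: FVY

Answer: FVY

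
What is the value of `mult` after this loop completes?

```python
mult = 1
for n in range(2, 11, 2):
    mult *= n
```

Product of even numbers 2 to 10
`mult` takes the values: 1 → 2 → 8 → 48 → 384 → 3840

Answer: 3840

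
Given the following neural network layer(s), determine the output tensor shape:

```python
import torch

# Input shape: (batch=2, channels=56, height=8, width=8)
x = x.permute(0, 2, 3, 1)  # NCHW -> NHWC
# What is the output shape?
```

Input: (2, 56, 8, 8) -> Output: (2, 8, 8, 56)

Answer: (2, 8, 8, 56)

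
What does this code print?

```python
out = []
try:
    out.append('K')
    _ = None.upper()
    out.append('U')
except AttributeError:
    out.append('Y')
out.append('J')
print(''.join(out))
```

Execution trace: 'K' (try body) → 'Y' (except AttributeError) → 'J' (after the try/except). Output: KYJ

Answer: KYJ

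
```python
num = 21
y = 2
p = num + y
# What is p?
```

Trace:
`num = 21` → num = 21
`y = 2` → y = 2
`p = num + y` → p = 23
So p = 23

Answer: 23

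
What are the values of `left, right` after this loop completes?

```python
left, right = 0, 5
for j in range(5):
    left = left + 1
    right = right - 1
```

left goes 0→5, right goes 5→0
`left, right` takes the values: (0, 5) → (1, 5) → (1, 4) → (2, 4) → (2, 3) → (3, 3) → (3, 2) → (4, 2) → (4, 1) → (5, 1) → (5, 0)

Answer: 5, 0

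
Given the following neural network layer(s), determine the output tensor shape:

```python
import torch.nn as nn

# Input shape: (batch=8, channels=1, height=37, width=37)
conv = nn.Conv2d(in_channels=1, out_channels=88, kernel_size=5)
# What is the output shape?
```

Input: (8, 1, 37, 37) -> Output: (8, 88, 33, 33)

Answer: (8, 88, 33, 33)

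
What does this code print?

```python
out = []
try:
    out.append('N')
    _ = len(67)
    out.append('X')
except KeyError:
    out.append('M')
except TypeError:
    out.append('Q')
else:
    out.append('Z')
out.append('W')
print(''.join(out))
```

Execution trace: 'N' (try body) → 'Q' (except TypeError) → 'W' (after the try/except). Output: NQW

Answer: NQW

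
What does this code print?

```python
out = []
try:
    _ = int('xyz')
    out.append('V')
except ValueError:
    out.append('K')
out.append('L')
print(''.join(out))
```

Execution trace: 'K' (except ValueError) → 'L' (after the try/except). Output: KL

Answer: KL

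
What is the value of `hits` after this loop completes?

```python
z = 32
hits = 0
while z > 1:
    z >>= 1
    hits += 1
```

Count right shifts until 1
`hits` takes the values: 0 → 1 → 2 → 3 → 4 → 5

Answer: 5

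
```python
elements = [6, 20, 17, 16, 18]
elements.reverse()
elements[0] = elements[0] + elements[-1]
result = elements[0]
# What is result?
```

Trace:
`elements = [6, 20, 17, 16, 18]` → elements = [6, 20, 17, 16, 18]
`elements.reverse()` → elements = [18, 16, 17, 20, 6]
`elements[0] = elements[0] + elements[-1]` → elements = [24, 16, 17, 20, 6]
`result = elements[0]` → result = 24
So result = 24

Answer: 24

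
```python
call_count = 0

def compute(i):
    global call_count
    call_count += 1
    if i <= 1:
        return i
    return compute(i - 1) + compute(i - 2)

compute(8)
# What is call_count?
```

Calls(i) = 1 + Calls(i-1) + Calls(i-2); Calls(0)=Calls(1)=1. For i=8 this gives 67.

Answer: 67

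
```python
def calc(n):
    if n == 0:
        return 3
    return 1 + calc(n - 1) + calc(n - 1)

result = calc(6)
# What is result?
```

calc(n) = 1 + 2·calc(n-1), calc(0)=3. Closed form: (3+1)·2^6 - 1 = 255.

Answer: 255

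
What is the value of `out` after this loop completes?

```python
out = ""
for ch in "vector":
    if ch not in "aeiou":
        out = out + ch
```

Remove vowels from 'vector'
`out` takes the values: "" → "v" → "vc" → "vct" → "vctr"

Answer: "vctr"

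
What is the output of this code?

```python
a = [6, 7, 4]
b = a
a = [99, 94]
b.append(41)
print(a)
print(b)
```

Key concept: rebinding vs mutation: a is rebound to a new list, b still points at the original.
Step by step:
`a = [6, 7, 4]` → a = [6, 7, 4]
`b = a` → b = [6, 7, 4] (same object as a)
`a = [99, 94]` → a = [99, 94]
`b.append(41)` → b = [6, 7, 4, 41]
`print(a)` → prints [99, 94]
`print(b)` → prints [6, 7, 4, 41]

Answer:
[99, 94]
[6, 7, 4, 41]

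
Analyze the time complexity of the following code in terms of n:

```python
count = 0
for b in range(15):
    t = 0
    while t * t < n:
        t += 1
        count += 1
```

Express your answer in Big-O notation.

Each loop level contributes: 1 × √n. Multiplying the contributions gives O(√n).

Answer: O(√n)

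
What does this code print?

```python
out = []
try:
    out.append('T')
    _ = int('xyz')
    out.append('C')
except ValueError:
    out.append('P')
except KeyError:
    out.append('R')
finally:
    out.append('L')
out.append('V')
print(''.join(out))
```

Execution trace: 'T' (try body) → 'P' (except ValueError) → 'L' (finally) → 'V' (after the try/except). Output: TPLV

Answer: TPLV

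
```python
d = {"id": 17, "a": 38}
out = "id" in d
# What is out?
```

Trace:
`d = {"id": 17, "a": 38}` → d = {'id': 17, 'a': 38}
`out = "id" in d` → out = True
So out = True

Answer: True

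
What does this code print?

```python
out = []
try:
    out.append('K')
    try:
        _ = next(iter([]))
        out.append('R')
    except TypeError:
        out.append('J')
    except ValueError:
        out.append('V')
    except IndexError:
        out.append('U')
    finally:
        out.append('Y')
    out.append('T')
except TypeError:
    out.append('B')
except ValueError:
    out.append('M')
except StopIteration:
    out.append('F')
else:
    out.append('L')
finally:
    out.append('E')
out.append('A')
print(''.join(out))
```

Execution trace: 'K' (try body) → 'Y' (inner finally) → 'F' (except StopIteration) → 'E' (finally) → 'A' (after the try/except). Output: KYFEA

Answer: KYFEA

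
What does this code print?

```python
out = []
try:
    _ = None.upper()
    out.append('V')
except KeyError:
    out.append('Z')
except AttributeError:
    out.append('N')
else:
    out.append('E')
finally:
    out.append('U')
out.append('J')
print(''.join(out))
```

Execution trace: 'N' (except AttributeError) → 'U' (finally) → 'J' (after the try/except). Output: NUJ

Answer: NUJ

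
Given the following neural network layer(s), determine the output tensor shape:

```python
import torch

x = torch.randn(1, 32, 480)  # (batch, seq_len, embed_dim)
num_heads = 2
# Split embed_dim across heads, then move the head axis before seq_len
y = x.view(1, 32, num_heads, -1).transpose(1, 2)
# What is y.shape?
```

Input: (1, 32, 480) -> head_dim = 480 // 2 = 240; after view: (1, 32, 2, 240) -> after transpose(1, 2): (1, 2, 32, 240) -> Output: (1, 2, 32, 240)

Answer: (1, 2, 32, 240)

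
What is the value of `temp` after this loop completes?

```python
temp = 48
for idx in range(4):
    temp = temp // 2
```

Halve 4 times: 48 // 2^4 = 3
`temp` takes the values: 48 → 24 → 12 → 6 → 3

Answer: 3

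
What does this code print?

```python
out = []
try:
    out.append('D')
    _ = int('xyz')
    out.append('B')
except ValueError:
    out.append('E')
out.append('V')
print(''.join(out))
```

Execution trace: 'D' (try body) → 'E' (except ValueError) → 'V' (after the try/except). Output: DEV

Answer: DEV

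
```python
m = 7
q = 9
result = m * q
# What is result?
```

Trace:
`m = 7` → m = 7
`q = 9` → q = 9
`result = m * q` → result = 63
So result = 63

Answer: 63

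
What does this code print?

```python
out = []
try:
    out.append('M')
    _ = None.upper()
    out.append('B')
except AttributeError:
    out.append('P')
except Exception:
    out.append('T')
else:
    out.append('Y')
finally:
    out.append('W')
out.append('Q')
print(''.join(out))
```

Execution trace: 'M' (try body) → 'P' (except AttributeError) → 'W' (finally) → 'Q' (after the try/except). Output: MPWQ

Answer: MPWQ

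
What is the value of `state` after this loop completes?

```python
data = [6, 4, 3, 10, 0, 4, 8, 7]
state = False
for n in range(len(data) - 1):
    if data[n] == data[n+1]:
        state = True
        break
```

Check consecutive duplicates in [6, 4, 3, 10, 0, 4, 8, 7]
`state` takes the values: False

Answer: False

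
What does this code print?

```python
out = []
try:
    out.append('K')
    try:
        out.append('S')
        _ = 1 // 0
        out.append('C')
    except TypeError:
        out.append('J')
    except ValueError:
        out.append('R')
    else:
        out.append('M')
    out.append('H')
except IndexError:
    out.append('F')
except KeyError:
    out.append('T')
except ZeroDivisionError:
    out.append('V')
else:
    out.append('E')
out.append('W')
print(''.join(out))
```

Execution trace: 'K' (try body) → 'S' (inner try body) → 'V' (except ZeroDivisionError) → 'W' (after the try/except). Output: KSVW

Answer: KSVW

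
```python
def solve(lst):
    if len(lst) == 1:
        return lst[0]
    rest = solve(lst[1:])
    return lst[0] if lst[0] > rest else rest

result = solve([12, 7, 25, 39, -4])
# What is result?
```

Recursive max over [12, 7, 25, 39, -4] = 39

Answer: 39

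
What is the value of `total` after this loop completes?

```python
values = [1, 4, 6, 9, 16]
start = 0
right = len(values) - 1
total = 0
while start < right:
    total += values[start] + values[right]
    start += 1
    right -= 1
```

Sum of pairs from ends
`total` takes the values: 0 → 17 → 30

Answer: 30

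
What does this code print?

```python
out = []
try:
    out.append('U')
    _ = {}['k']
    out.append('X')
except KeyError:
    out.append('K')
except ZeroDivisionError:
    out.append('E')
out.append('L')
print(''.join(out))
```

Execution trace: 'U' (try body) → 'K' (except KeyError) → 'L' (after the try/except). Output: UKL

Answer: UKL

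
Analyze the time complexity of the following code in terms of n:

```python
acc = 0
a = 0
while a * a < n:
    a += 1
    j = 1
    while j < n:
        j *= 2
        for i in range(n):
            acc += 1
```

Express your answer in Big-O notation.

Each loop level contributes: √n × log n × n. Multiplying the contributions gives O(n√n log n).

Answer: O(n√n log n)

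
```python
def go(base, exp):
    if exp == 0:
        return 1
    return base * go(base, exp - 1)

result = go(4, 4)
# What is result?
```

go(4, 4) = 4 * 4 * 4 * 4 = 256

Answer: 256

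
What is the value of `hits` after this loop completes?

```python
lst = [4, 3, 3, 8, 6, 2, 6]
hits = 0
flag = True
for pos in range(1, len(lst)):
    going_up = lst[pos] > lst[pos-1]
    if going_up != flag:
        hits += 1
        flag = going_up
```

Count direction changes in [4, 3, 3, 8, 6, 2, 6]
`hits` takes the values: 0 → 1 → 2 → 3 → 4

Answer: 4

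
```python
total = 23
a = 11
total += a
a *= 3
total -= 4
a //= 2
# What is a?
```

Trace:
`total = 23` → total = 23
`a = 11` → a = 11
`total += a` → total = 34
`a *= 3` → a = 33
`total -= 4` → total = 30
`a //= 2` → a = 16
So a = 16

Answer: 16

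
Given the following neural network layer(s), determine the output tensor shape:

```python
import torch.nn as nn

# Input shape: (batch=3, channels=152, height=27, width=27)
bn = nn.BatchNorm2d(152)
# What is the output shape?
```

Input: (3, 152, 27, 27) -> Output: (3, 152, 27, 27)

Answer: (3, 152, 27, 27)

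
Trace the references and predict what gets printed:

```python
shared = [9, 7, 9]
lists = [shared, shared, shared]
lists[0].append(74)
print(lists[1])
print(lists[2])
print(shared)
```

Key concept: list of same reference.
Step by step:
`shared = [9, 7, 9]` → shared = [9, 7, 9]
`lists = [shared, shared, shared]` → lists = [[9, 7, 9], [9, 7, 9], [9, 7, 9]]
`lists[0].append(74)` → shared = [9, 7, 9, 74]; lists = [[9, 7, 9, 74], [9, 7, 9, 74], [9, 7, 9, 74]]
`print(lists[1])` → prints [9, 7, 9, 74]
`print(lists[2])` → prints [9, 7, 9, 74]
`print(shared)` → prints [9, 7, 9, 74]

Answer:
[9, 7, 9, 74]
[9, 7, 9, 74]
[9, 7, 9, 74]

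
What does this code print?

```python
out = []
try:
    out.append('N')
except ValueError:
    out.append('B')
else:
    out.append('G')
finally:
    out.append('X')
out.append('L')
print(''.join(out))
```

Execution trace: 'N' (try body, no exception) → 'G' (else) → 'X' (finally) → 'L' (after the try/except). Output: NGXL

Answer: NGXL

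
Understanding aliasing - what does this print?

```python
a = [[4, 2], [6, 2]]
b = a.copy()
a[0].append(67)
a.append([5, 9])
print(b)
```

Key concept: shallow copy with nested lists.
Step by step:
`a = [[4, 2], [6, 2]]` → a = [[4, 2], [6, 2]]
`b = a.copy()` → b = [[4, 2], [6, 2]]
`a[0].append(67)` → a = [[4, 2, 67], [6, 2]]; b = [[4, 2, 67], [6, 2]]
`a.append([5, 9])` → a = [[4, 2, 67], [6, 2], [5, 9]]
`print(b)` → prints [[4, 2, 67], [6, 2]]

Answer: [[4, 2, 67], [6, 2]]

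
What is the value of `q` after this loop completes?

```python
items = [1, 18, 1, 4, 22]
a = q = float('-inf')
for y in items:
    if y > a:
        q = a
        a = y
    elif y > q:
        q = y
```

Second largest (with repeats) in [1, 18, 1, 4, 22]
`q` takes the values: -inf → 1 → 4 → 18

Answer: 18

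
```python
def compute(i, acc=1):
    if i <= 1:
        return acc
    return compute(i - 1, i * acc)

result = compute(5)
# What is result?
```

Accumulator trace (n, acc): (5, 1) -> (4, 5) -> (3, 20) -> (2, 60) -> (1, 120) -> return 120

Answer: 120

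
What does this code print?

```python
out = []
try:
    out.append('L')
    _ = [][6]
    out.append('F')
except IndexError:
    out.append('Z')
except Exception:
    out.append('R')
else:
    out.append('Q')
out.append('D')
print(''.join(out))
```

Execution trace: 'L' (try body) → 'Z' (except IndexError) → 'D' (after the try/except). Output: LZD

Answer: LZD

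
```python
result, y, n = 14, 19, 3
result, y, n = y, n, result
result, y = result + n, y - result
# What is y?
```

Trace:
`result, y, n = 14, 19, 3` → result = 14; y = 19; n = 3
`result, y, n = y, n, result` → result = 19; y = 3; n = 14
`result, y = result + n, y - result` → result = 33; y = -16
So y = -16

Answer: -16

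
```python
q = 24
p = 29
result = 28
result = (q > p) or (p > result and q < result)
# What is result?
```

Trace:
`q = 24` → q = 24
`p = 29` → p = 29
`result = 28` → result = 28
`result = (q > p) or (p > result and q < result)` → result = True
So result = True

Answer: True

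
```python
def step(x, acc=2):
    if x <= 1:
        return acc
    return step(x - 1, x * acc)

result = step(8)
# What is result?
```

Accumulator trace (n, acc): (8, 2) -> (7, 16) -> (6, 112) -> (5, 672) -> (4, 3360) -> (3, 13440) -> (2, 40320) -> (1, 80640) -> return 80640

Answer: 80640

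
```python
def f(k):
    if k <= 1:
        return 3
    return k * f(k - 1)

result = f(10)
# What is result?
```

f(10) = 10 * 9 * 8 * 7 * 6 * 5 * 4 * 3 * 2 * 3 = 10886400

Answer: 10886400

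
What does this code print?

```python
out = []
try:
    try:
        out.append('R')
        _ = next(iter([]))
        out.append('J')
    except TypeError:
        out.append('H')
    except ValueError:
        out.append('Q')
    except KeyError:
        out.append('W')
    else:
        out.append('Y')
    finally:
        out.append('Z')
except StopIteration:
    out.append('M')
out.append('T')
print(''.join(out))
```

Execution trace: 'R' (inner try body) → 'Z' (inner finally) → 'M' (outer except StopIteration) → 'T' (after the try/except). Output: RZMT

Answer: RZMT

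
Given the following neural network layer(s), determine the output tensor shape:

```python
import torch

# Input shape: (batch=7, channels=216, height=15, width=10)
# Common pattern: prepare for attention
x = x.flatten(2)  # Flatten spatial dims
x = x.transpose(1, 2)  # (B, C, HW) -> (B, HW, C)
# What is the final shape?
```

Input: (7, 216, 15, 10) -> after flatten(2): (7, 216, 150) -> Output: (7, 150, 216)

Answer: (7, 150, 216)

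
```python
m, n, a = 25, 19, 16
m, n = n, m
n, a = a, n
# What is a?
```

Trace:
`m, n, a = 25, 19, 16` → m = 25; n = 19; a = 16
`m, n = n, m` → m = 19; n = 25
`n, a = a, n` → n = 16; a = 25
So a = 25

Answer: 25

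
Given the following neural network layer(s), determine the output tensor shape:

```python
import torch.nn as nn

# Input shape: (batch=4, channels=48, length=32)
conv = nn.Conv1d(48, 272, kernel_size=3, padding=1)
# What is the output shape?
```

Input: (4, 48, 32) -> Output: (4, 272, 32)

Answer: (4, 272, 32)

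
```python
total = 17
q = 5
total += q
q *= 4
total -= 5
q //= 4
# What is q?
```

Trace:
`total = 17` → total = 17
`q = 5` → q = 5
`total += q` → total = 22
`q *= 4` → q = 20
`total -= 5` → total = 17
`q //= 4` → q = 5
So q = 5

Answer: 5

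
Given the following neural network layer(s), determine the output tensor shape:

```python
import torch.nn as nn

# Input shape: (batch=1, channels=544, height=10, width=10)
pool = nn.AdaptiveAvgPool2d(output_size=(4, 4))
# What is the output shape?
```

Input: (1, 544, 10, 10) -> Output: (1, 544, 4, 4)

Answer: (1, 544, 4, 4)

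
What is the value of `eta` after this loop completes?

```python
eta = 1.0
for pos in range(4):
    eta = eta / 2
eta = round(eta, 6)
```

Halving LR 4 times: 1 / 2^4
`eta` takes the values: 1.0 → 0.5 → 0.25 → 0.125 → 0.0625

Answer: 0.0625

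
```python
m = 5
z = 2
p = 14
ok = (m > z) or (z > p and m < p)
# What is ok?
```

Trace:
`m = 5` → m = 5
`z = 2` → z = 2
`p = 14` → p = 14
`ok = (m > z) or (z > p and m < p)` → ok = True
So ok = True

Answer: True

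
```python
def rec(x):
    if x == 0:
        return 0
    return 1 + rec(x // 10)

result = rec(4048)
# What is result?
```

Count of digits of 4048: 4

Answer: 4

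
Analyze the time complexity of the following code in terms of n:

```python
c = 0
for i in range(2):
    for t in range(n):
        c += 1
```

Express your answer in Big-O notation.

Each loop level contributes: 1 × n. Multiplying the contributions gives O(n).

Answer: O(n)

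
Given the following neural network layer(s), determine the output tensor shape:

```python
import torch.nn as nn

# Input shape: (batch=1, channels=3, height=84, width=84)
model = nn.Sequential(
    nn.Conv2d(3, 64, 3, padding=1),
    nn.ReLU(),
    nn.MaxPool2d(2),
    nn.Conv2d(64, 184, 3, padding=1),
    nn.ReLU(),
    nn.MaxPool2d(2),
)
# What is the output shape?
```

Input: (1, 3, 84, 84) -> after first Conv2d: (1, 64, 84, 84) -> after first MaxPool2d: (1, 64, 42, 42) -> after second Conv2d: (1, 184, 42, 42) -> Output: (1, 184, 21, 21)

Answer: (1, 184, 21, 21)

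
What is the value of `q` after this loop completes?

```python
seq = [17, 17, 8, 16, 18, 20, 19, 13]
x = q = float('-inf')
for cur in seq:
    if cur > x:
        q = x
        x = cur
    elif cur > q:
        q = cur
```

Second largest (with repeats) in [17, 17, 8, 16, 18, 20, 19, 13]
`q` takes the values: -inf → 17 → 18 → 19

Answer: 19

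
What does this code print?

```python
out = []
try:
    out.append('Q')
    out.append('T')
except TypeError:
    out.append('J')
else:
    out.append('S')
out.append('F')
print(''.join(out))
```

Execution trace: 'Q' (try body) → 'T' (try body, no exception) → 'S' (else) → 'F' (after the try/except). Output: QTSF

Answer: QTSF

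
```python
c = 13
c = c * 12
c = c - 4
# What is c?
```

Trace:
`c = 13` → c = 13
`c = c * 12` → c = 156
`c = c - 4` → c = 152
So c = 152

Answer: 152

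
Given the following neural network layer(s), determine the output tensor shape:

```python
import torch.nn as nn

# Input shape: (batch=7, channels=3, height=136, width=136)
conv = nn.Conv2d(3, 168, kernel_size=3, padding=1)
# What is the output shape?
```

Input: (7, 3, 136, 136) -> Output: (7, 168, 136, 136)

Answer: (7, 168, 136, 136)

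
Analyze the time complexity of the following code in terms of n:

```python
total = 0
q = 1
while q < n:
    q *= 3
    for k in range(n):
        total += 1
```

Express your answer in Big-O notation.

Each loop level contributes: log n × n. Multiplying the contributions gives O(n log n).

Answer: O(n log n)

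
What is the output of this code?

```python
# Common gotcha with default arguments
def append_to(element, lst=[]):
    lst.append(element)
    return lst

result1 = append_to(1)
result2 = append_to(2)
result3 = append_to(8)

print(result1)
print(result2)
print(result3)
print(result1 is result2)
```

Key concept: mutable default argument gotcha.
Step by step:
`result1 = append_to(1)` → result1 = [1]
`result2 = append_to(2)` → result1 = [1, 2] (same object as result2); result2 = [1, 2] (same object as result1)
`result3 = append_to(8)` → result1 = [1, 2, 8] (same object as result2, result3); result2 = [1, 2, 8] (same object as result1, result3); result3 = [1, 2, 8] (same object as result1, result2)
`print(result1)` → prints [1, 2, 8]
`print(result2)` → prints [1, 2, 8]
`print(result3)` → prints [1, 2, 8]
`print(result1 is result2)` → prints True

Answer:
[1, 2, 8]
[1, 2, 8]
[1, 2, 8]
True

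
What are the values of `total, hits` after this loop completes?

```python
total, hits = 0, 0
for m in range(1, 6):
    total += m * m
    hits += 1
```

Sum of squares and count
`total, hits` takes the values: (0, 0) → (1, 0) → (1, 1) → (5, 1) → (5, 2) → (14, 2) → (14, 3) → (30, 3) → (30, 4) → (55, 4) → (55, 5)

Answer: 55, 5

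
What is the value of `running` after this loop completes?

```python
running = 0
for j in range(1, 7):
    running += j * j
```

Sum of squares 1² to 6² = 91
`running` takes the values: 0 → 1 → 5 → 14 → 30 → 55 → 91

Answer: 91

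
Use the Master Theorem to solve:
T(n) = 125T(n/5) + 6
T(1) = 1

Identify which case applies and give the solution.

a=125, b=5, f(n)=6. log_5(125) = 3. Since c=0 < 3, Case 1 applies: T(n) = Θ(n^log_b(a)) = O(n^3).

Answer: O(n^3) - Case 1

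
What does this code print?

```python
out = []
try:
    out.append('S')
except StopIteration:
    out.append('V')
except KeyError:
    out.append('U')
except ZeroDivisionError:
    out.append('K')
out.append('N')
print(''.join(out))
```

Execution trace: 'S' (try body, no exception) → 'N' (after the try/except). Output: SN

Answer: SN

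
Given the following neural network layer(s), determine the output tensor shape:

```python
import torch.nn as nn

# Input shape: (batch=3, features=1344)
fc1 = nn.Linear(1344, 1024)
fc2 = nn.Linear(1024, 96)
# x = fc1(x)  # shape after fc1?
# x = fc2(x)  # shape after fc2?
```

Input: (3, 1344) -> after fc1: (3, 1024) -> Output: (3, 96)

Answer: (3, 96)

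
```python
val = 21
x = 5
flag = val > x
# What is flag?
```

Trace:
`val = 21` → val = 21
`x = 5` → x = 5
`flag = val > x` → flag = True
So flag = True

Answer: True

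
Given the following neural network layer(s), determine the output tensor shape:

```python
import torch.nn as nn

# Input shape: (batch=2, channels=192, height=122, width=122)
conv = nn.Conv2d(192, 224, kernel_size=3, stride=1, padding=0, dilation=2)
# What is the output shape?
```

Input: (2, 192, 122, 122) -> Output: (2, 224, 118, 118)

Answer: (2, 224, 118, 118)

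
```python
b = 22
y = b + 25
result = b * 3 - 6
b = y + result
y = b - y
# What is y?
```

Trace:
`b = 22` → b = 22
`y = b + 25` → y = 47
`result = b * 3 - 6` → result = 60
`b = y + result` → b = 107
`y = b - y` → y = 60
So y = 60

Answer: 60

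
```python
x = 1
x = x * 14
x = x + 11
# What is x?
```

Trace:
`x = 1` → x = 1
`x = x * 14` → x = 14
`x = x + 11` → x = 25
So x = 25

Answer: 25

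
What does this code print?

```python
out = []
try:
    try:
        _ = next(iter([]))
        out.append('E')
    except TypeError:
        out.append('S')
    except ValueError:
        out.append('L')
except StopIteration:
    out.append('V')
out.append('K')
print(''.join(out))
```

Execution trace: 'V' (outer except StopIteration) → 'K' (after the try/except). Output: VK

Answer: VK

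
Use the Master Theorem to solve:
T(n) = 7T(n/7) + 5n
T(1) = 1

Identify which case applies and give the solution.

a=7, b=7, f(n)=5n. log_7(7) = 1. Since c=1 = 1, Case 2 applies: T(n) = Θ(n^log_b(a) · log n) = O(n log n).

Answer: O(n log n) - Case 2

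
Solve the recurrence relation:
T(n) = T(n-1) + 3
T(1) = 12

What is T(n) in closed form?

Unrolling: T(n) = T(1) + 3·(n-1) = 12 + 3(n-1) = 3n + 9.

Answer: T(n) = 3n + 9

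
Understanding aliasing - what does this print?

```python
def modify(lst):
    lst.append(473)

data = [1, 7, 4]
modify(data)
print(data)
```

Key concept: function modifies passed list.
Step by step:
`data = [1, 7, 4]` → data = [1, 7, 4]
`modify(data)` → data = [1, 7, 4, 473]
`print(data)` → prints [1, 7, 4, 473]

Answer: [1, 7, 4, 473]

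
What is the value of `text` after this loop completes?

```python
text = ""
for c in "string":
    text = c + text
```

Reverse 'string'
`text` takes the values: "" → "s" → "ts" → "rts" → "irts" → "nirts" → "gnirts"

Answer: "gnirts"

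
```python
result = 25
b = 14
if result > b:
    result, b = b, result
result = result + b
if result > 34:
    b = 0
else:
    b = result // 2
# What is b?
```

Trace:
`result = 25` → result = 25
`b = 14` → b = 14
`if result > b: ...` → result > b is True → result = 14; b = 25
`result = result + b` → result = 39
`if result > 34: ...` → result > 34 is True → b = 0
So b = 0

Answer: 0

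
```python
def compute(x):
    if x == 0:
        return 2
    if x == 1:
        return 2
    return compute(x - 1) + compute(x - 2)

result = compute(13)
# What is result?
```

Build up from base cases: compute(0)=2, compute(1)=2, compute(2)=4, compute(3)=6, compute(4)=10, compute(5)=16, compute(6)=26, ..., compute(13)=754

Answer: 754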